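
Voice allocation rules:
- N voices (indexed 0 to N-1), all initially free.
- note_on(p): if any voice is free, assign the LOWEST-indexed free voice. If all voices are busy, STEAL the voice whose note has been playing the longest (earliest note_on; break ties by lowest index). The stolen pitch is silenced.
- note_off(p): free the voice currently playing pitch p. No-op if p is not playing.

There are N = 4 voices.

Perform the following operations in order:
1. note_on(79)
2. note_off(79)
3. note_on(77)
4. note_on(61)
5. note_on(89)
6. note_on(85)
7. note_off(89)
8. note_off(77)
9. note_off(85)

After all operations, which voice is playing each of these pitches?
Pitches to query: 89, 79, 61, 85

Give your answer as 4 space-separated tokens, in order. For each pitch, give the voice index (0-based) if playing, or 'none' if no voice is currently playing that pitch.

Answer: none none 1 none

Derivation:
Op 1: note_on(79): voice 0 is free -> assigned | voices=[79 - - -]
Op 2: note_off(79): free voice 0 | voices=[- - - -]
Op 3: note_on(77): voice 0 is free -> assigned | voices=[77 - - -]
Op 4: note_on(61): voice 1 is free -> assigned | voices=[77 61 - -]
Op 5: note_on(89): voice 2 is free -> assigned | voices=[77 61 89 -]
Op 6: note_on(85): voice 3 is free -> assigned | voices=[77 61 89 85]
Op 7: note_off(89): free voice 2 | voices=[77 61 - 85]
Op 8: note_off(77): free voice 0 | voices=[- 61 - 85]
Op 9: note_off(85): free voice 3 | voices=[- 61 - -]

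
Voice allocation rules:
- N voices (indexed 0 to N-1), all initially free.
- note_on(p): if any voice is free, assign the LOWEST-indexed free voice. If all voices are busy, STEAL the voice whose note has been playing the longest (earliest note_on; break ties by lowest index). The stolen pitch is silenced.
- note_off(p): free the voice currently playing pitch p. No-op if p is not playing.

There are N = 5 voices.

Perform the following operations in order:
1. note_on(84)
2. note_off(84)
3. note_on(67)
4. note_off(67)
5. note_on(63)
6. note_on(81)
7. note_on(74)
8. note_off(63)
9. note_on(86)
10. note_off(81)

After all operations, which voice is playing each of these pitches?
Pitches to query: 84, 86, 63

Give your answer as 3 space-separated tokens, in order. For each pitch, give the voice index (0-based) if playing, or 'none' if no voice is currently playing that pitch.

Answer: none 0 none

Derivation:
Op 1: note_on(84): voice 0 is free -> assigned | voices=[84 - - - -]
Op 2: note_off(84): free voice 0 | voices=[- - - - -]
Op 3: note_on(67): voice 0 is free -> assigned | voices=[67 - - - -]
Op 4: note_off(67): free voice 0 | voices=[- - - - -]
Op 5: note_on(63): voice 0 is free -> assigned | voices=[63 - - - -]
Op 6: note_on(81): voice 1 is free -> assigned | voices=[63 81 - - -]
Op 7: note_on(74): voice 2 is free -> assigned | voices=[63 81 74 - -]
Op 8: note_off(63): free voice 0 | voices=[- 81 74 - -]
Op 9: note_on(86): voice 0 is free -> assigned | voices=[86 81 74 - -]
Op 10: note_off(81): free voice 1 | voices=[86 - 74 - -]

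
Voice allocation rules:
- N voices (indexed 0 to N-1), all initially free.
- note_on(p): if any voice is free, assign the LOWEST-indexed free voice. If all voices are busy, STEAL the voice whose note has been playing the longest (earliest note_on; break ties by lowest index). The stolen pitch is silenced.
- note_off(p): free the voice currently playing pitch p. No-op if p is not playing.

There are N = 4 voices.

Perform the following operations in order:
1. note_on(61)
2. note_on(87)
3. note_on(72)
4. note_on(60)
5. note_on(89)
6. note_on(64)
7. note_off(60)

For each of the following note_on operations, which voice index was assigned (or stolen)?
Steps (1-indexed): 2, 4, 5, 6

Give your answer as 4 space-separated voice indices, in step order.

Answer: 1 3 0 1

Derivation:
Op 1: note_on(61): voice 0 is free -> assigned | voices=[61 - - -]
Op 2: note_on(87): voice 1 is free -> assigned | voices=[61 87 - -]
Op 3: note_on(72): voice 2 is free -> assigned | voices=[61 87 72 -]
Op 4: note_on(60): voice 3 is free -> assigned | voices=[61 87 72 60]
Op 5: note_on(89): all voices busy, STEAL voice 0 (pitch 61, oldest) -> assign | voices=[89 87 72 60]
Op 6: note_on(64): all voices busy, STEAL voice 1 (pitch 87, oldest) -> assign | voices=[89 64 72 60]
Op 7: note_off(60): free voice 3 | voices=[89 64 72 -]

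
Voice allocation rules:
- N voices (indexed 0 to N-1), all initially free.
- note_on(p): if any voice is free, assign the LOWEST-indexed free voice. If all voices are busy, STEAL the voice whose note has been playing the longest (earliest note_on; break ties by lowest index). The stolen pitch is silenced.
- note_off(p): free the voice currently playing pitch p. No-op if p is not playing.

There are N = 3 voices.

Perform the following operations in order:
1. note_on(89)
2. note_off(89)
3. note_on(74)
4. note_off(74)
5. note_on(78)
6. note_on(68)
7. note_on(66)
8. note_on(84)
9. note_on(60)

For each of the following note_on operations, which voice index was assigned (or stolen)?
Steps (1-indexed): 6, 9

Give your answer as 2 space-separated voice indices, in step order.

Answer: 1 1

Derivation:
Op 1: note_on(89): voice 0 is free -> assigned | voices=[89 - -]
Op 2: note_off(89): free voice 0 | voices=[- - -]
Op 3: note_on(74): voice 0 is free -> assigned | voices=[74 - -]
Op 4: note_off(74): free voice 0 | voices=[- - -]
Op 5: note_on(78): voice 0 is free -> assigned | voices=[78 - -]
Op 6: note_on(68): voice 1 is free -> assigned | voices=[78 68 -]
Op 7: note_on(66): voice 2 is free -> assigned | voices=[78 68 66]
Op 8: note_on(84): all voices busy, STEAL voice 0 (pitch 78, oldest) -> assign | voices=[84 68 66]
Op 9: note_on(60): all voices busy, STEAL voice 1 (pitch 68, oldest) -> assign | voices=[84 60 66]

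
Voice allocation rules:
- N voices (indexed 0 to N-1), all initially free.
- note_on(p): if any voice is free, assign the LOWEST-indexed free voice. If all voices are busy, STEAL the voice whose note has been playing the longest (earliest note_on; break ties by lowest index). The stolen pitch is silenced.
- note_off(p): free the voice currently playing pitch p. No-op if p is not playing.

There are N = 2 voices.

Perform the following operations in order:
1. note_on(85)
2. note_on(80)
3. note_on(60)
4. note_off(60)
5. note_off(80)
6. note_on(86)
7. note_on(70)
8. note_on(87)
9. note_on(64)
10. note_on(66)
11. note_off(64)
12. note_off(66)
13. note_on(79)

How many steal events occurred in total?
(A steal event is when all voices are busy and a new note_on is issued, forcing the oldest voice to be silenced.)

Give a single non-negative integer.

Op 1: note_on(85): voice 0 is free -> assigned | voices=[85 -]
Op 2: note_on(80): voice 1 is free -> assigned | voices=[85 80]
Op 3: note_on(60): all voices busy, STEAL voice 0 (pitch 85, oldest) -> assign | voices=[60 80]
Op 4: note_off(60): free voice 0 | voices=[- 80]
Op 5: note_off(80): free voice 1 | voices=[- -]
Op 6: note_on(86): voice 0 is free -> assigned | voices=[86 -]
Op 7: note_on(70): voice 1 is free -> assigned | voices=[86 70]
Op 8: note_on(87): all voices busy, STEAL voice 0 (pitch 86, oldest) -> assign | voices=[87 70]
Op 9: note_on(64): all voices busy, STEAL voice 1 (pitch 70, oldest) -> assign | voices=[87 64]
Op 10: note_on(66): all voices busy, STEAL voice 0 (pitch 87, oldest) -> assign | voices=[66 64]
Op 11: note_off(64): free voice 1 | voices=[66 -]
Op 12: note_off(66): free voice 0 | voices=[- -]
Op 13: note_on(79): voice 0 is free -> assigned | voices=[79 -]

Answer: 4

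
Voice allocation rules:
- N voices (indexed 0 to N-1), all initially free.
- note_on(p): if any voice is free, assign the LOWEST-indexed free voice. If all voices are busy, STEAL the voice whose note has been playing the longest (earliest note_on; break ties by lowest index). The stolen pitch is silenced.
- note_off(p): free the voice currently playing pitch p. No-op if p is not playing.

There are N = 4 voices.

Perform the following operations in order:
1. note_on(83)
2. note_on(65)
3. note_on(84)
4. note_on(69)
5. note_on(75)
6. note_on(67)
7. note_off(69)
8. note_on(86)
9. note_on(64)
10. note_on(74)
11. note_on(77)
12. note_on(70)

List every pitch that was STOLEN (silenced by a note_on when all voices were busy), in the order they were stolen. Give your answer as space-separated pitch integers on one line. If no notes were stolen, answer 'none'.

Answer: 83 65 84 75 67 86

Derivation:
Op 1: note_on(83): voice 0 is free -> assigned | voices=[83 - - -]
Op 2: note_on(65): voice 1 is free -> assigned | voices=[83 65 - -]
Op 3: note_on(84): voice 2 is free -> assigned | voices=[83 65 84 -]
Op 4: note_on(69): voice 3 is free -> assigned | voices=[83 65 84 69]
Op 5: note_on(75): all voices busy, STEAL voice 0 (pitch 83, oldest) -> assign | voices=[75 65 84 69]
Op 6: note_on(67): all voices busy, STEAL voice 1 (pitch 65, oldest) -> assign | voices=[75 67 84 69]
Op 7: note_off(69): free voice 3 | voices=[75 67 84 -]
Op 8: note_on(86): voice 3 is free -> assigned | voices=[75 67 84 86]
Op 9: note_on(64): all voices busy, STEAL voice 2 (pitch 84, oldest) -> assign | voices=[75 67 64 86]
Op 10: note_on(74): all voices busy, STEAL voice 0 (pitch 75, oldest) -> assign | voices=[74 67 64 86]
Op 11: note_on(77): all voices busy, STEAL voice 1 (pitch 67, oldest) -> assign | voices=[74 77 64 86]
Op 12: note_on(70): all voices busy, STEAL voice 3 (pitch 86, oldest) -> assign | voices=[74 77 64 70]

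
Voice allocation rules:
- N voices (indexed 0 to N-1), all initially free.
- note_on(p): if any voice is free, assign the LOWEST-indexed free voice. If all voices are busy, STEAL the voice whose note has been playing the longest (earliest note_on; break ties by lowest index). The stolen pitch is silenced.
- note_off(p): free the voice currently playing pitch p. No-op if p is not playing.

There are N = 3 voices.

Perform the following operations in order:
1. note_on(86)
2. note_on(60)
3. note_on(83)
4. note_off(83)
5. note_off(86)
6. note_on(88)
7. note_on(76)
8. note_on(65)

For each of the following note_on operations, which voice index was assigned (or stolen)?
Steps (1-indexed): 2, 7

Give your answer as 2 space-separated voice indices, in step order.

Op 1: note_on(86): voice 0 is free -> assigned | voices=[86 - -]
Op 2: note_on(60): voice 1 is free -> assigned | voices=[86 60 -]
Op 3: note_on(83): voice 2 is free -> assigned | voices=[86 60 83]
Op 4: note_off(83): free voice 2 | voices=[86 60 -]
Op 5: note_off(86): free voice 0 | voices=[- 60 -]
Op 6: note_on(88): voice 0 is free -> assigned | voices=[88 60 -]
Op 7: note_on(76): voice 2 is free -> assigned | voices=[88 60 76]
Op 8: note_on(65): all voices busy, STEAL voice 1 (pitch 60, oldest) -> assign | voices=[88 65 76]

Answer: 1 2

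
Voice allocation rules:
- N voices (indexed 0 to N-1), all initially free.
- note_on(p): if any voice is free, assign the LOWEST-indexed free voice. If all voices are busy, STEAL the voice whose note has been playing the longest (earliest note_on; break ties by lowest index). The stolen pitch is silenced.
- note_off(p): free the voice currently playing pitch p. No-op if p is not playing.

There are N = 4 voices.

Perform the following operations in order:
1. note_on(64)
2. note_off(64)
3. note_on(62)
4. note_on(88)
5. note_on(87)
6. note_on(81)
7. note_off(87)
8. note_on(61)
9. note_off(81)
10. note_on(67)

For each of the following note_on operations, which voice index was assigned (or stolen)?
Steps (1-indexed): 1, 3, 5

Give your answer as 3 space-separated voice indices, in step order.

Answer: 0 0 2

Derivation:
Op 1: note_on(64): voice 0 is free -> assigned | voices=[64 - - -]
Op 2: note_off(64): free voice 0 | voices=[- - - -]
Op 3: note_on(62): voice 0 is free -> assigned | voices=[62 - - -]
Op 4: note_on(88): voice 1 is free -> assigned | voices=[62 88 - -]
Op 5: note_on(87): voice 2 is free -> assigned | voices=[62 88 87 -]
Op 6: note_on(81): voice 3 is free -> assigned | voices=[62 88 87 81]
Op 7: note_off(87): free voice 2 | voices=[62 88 - 81]
Op 8: note_on(61): voice 2 is free -> assigned | voices=[62 88 61 81]
Op 9: note_off(81): free voice 3 | voices=[62 88 61 -]
Op 10: note_on(67): voice 3 is free -> assigned | voices=[62 88 61 67]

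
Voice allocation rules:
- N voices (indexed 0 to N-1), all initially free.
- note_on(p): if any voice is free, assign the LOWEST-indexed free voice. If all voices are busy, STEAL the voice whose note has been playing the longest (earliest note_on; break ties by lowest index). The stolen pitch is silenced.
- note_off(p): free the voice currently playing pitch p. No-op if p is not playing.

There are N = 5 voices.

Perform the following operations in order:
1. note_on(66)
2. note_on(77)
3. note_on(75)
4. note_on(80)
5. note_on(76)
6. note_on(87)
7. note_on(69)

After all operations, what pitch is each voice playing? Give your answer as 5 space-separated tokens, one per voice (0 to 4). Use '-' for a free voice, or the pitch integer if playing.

Op 1: note_on(66): voice 0 is free -> assigned | voices=[66 - - - -]
Op 2: note_on(77): voice 1 is free -> assigned | voices=[66 77 - - -]
Op 3: note_on(75): voice 2 is free -> assigned | voices=[66 77 75 - -]
Op 4: note_on(80): voice 3 is free -> assigned | voices=[66 77 75 80 -]
Op 5: note_on(76): voice 4 is free -> assigned | voices=[66 77 75 80 76]
Op 6: note_on(87): all voices busy, STEAL voice 0 (pitch 66, oldest) -> assign | voices=[87 77 75 80 76]
Op 7: note_on(69): all voices busy, STEAL voice 1 (pitch 77, oldest) -> assign | voices=[87 69 75 80 76]

Answer: 87 69 75 80 76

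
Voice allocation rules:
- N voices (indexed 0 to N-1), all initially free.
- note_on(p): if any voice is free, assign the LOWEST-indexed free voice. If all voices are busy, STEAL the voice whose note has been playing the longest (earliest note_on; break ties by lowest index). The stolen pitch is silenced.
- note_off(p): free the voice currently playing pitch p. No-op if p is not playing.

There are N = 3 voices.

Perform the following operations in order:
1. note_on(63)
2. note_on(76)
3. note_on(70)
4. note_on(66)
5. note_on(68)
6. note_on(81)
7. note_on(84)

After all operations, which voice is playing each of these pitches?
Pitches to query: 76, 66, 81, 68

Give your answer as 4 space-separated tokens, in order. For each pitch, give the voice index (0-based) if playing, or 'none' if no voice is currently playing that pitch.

Answer: none none 2 1

Derivation:
Op 1: note_on(63): voice 0 is free -> assigned | voices=[63 - -]
Op 2: note_on(76): voice 1 is free -> assigned | voices=[63 76 -]
Op 3: note_on(70): voice 2 is free -> assigned | voices=[63 76 70]
Op 4: note_on(66): all voices busy, STEAL voice 0 (pitch 63, oldest) -> assign | voices=[66 76 70]
Op 5: note_on(68): all voices busy, STEAL voice 1 (pitch 76, oldest) -> assign | voices=[66 68 70]
Op 6: note_on(81): all voices busy, STEAL voice 2 (pitch 70, oldest) -> assign | voices=[66 68 81]
Op 7: note_on(84): all voices busy, STEAL voice 0 (pitch 66, oldest) -> assign | voices=[84 68 81]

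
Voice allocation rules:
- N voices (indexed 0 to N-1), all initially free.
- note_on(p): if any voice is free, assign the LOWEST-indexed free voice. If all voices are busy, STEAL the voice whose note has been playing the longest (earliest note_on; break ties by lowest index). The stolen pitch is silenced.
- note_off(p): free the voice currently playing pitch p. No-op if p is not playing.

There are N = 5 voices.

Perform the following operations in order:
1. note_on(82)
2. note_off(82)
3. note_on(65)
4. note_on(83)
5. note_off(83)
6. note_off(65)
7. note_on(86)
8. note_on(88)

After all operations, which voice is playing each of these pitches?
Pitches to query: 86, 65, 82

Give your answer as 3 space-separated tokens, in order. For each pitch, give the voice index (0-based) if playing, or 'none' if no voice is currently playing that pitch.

Op 1: note_on(82): voice 0 is free -> assigned | voices=[82 - - - -]
Op 2: note_off(82): free voice 0 | voices=[- - - - -]
Op 3: note_on(65): voice 0 is free -> assigned | voices=[65 - - - -]
Op 4: note_on(83): voice 1 is free -> assigned | voices=[65 83 - - -]
Op 5: note_off(83): free voice 1 | voices=[65 - - - -]
Op 6: note_off(65): free voice 0 | voices=[- - - - -]
Op 7: note_on(86): voice 0 is free -> assigned | voices=[86 - - - -]
Op 8: note_on(88): voice 1 is free -> assigned | voices=[86 88 - - -]

Answer: 0 none none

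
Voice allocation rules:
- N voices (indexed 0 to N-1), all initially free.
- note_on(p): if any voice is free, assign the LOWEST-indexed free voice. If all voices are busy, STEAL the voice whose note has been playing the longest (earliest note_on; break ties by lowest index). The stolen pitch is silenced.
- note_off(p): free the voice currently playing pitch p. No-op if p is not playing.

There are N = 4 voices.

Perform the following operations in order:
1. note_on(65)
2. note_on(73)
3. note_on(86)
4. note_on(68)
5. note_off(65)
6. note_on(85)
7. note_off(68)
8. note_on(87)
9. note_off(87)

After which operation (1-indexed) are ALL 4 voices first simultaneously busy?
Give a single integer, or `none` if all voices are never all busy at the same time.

Op 1: note_on(65): voice 0 is free -> assigned | voices=[65 - - -]
Op 2: note_on(73): voice 1 is free -> assigned | voices=[65 73 - -]
Op 3: note_on(86): voice 2 is free -> assigned | voices=[65 73 86 -]
Op 4: note_on(68): voice 3 is free -> assigned | voices=[65 73 86 68]
Op 5: note_off(65): free voice 0 | voices=[- 73 86 68]
Op 6: note_on(85): voice 0 is free -> assigned | voices=[85 73 86 68]
Op 7: note_off(68): free voice 3 | voices=[85 73 86 -]
Op 8: note_on(87): voice 3 is free -> assigned | voices=[85 73 86 87]
Op 9: note_off(87): free voice 3 | voices=[85 73 86 -]

Answer: 4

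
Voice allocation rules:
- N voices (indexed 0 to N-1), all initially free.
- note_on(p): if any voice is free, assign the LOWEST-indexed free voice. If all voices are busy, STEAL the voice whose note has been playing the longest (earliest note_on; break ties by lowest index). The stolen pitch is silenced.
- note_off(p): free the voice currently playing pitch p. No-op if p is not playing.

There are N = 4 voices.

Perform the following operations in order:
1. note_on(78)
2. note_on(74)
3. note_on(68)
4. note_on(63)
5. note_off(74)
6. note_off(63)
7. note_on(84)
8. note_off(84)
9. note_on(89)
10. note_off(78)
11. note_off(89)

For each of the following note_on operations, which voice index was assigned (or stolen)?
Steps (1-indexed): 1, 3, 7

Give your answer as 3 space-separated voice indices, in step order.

Op 1: note_on(78): voice 0 is free -> assigned | voices=[78 - - -]
Op 2: note_on(74): voice 1 is free -> assigned | voices=[78 74 - -]
Op 3: note_on(68): voice 2 is free -> assigned | voices=[78 74 68 -]
Op 4: note_on(63): voice 3 is free -> assigned | voices=[78 74 68 63]
Op 5: note_off(74): free voice 1 | voices=[78 - 68 63]
Op 6: note_off(63): free voice 3 | voices=[78 - 68 -]
Op 7: note_on(84): voice 1 is free -> assigned | voices=[78 84 68 -]
Op 8: note_off(84): free voice 1 | voices=[78 - 68 -]
Op 9: note_on(89): voice 1 is free -> assigned | voices=[78 89 68 -]
Op 10: note_off(78): free voice 0 | voices=[- 89 68 -]
Op 11: note_off(89): free voice 1 | voices=[- - 68 -]

Answer: 0 2 1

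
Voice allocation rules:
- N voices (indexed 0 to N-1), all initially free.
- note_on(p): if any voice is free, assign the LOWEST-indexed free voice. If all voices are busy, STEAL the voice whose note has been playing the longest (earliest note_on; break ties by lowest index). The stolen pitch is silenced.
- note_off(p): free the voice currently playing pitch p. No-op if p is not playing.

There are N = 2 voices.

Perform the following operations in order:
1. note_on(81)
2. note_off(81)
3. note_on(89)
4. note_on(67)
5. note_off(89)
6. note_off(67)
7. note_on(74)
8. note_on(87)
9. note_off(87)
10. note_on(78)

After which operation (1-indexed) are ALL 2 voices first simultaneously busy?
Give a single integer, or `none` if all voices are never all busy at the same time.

Op 1: note_on(81): voice 0 is free -> assigned | voices=[81 -]
Op 2: note_off(81): free voice 0 | voices=[- -]
Op 3: note_on(89): voice 0 is free -> assigned | voices=[89 -]
Op 4: note_on(67): voice 1 is free -> assigned | voices=[89 67]
Op 5: note_off(89): free voice 0 | voices=[- 67]
Op 6: note_off(67): free voice 1 | voices=[- -]
Op 7: note_on(74): voice 0 is free -> assigned | voices=[74 -]
Op 8: note_on(87): voice 1 is free -> assigned | voices=[74 87]
Op 9: note_off(87): free voice 1 | voices=[74 -]
Op 10: note_on(78): voice 1 is free -> assigned | voices=[74 78]

Answer: 4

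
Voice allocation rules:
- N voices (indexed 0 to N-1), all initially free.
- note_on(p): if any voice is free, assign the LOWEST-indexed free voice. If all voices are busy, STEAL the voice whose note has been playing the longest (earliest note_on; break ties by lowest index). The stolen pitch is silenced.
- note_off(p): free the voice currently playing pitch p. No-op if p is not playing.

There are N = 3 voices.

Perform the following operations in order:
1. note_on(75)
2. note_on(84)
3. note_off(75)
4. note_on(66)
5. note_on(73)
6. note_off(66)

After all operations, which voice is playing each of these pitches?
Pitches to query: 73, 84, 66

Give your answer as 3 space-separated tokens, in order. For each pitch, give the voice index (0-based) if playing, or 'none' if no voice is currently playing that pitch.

Op 1: note_on(75): voice 0 is free -> assigned | voices=[75 - -]
Op 2: note_on(84): voice 1 is free -> assigned | voices=[75 84 -]
Op 3: note_off(75): free voice 0 | voices=[- 84 -]
Op 4: note_on(66): voice 0 is free -> assigned | voices=[66 84 -]
Op 5: note_on(73): voice 2 is free -> assigned | voices=[66 84 73]
Op 6: note_off(66): free voice 0 | voices=[- 84 73]

Answer: 2 1 none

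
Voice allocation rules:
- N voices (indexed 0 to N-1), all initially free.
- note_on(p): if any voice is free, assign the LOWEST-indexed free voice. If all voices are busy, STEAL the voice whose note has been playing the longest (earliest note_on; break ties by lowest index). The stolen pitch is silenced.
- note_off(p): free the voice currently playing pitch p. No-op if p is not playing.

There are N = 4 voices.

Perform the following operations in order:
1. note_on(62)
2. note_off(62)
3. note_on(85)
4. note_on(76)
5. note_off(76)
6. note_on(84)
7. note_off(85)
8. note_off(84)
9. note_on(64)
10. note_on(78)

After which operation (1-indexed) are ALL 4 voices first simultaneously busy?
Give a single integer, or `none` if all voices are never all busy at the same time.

Op 1: note_on(62): voice 0 is free -> assigned | voices=[62 - - -]
Op 2: note_off(62): free voice 0 | voices=[- - - -]
Op 3: note_on(85): voice 0 is free -> assigned | voices=[85 - - -]
Op 4: note_on(76): voice 1 is free -> assigned | voices=[85 76 - -]
Op 5: note_off(76): free voice 1 | voices=[85 - - -]
Op 6: note_on(84): voice 1 is free -> assigned | voices=[85 84 - -]
Op 7: note_off(85): free voice 0 | voices=[- 84 - -]
Op 8: note_off(84): free voice 1 | voices=[- - - -]
Op 9: note_on(64): voice 0 is free -> assigned | voices=[64 - - -]
Op 10: note_on(78): voice 1 is free -> assigned | voices=[64 78 - -]

Answer: none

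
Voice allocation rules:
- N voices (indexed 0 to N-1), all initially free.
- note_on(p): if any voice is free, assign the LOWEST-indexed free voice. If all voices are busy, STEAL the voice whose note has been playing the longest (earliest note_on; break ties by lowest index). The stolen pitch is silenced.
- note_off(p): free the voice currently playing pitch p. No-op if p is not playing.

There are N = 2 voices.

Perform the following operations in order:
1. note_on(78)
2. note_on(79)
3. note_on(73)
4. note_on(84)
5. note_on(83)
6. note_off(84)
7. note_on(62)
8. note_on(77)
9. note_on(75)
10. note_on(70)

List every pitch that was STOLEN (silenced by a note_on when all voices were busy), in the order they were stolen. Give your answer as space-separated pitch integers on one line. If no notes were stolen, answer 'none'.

Answer: 78 79 73 83 62 77

Derivation:
Op 1: note_on(78): voice 0 is free -> assigned | voices=[78 -]
Op 2: note_on(79): voice 1 is free -> assigned | voices=[78 79]
Op 3: note_on(73): all voices busy, STEAL voice 0 (pitch 78, oldest) -> assign | voices=[73 79]
Op 4: note_on(84): all voices busy, STEAL voice 1 (pitch 79, oldest) -> assign | voices=[73 84]
Op 5: note_on(83): all voices busy, STEAL voice 0 (pitch 73, oldest) -> assign | voices=[83 84]
Op 6: note_off(84): free voice 1 | voices=[83 -]
Op 7: note_on(62): voice 1 is free -> assigned | voices=[83 62]
Op 8: note_on(77): all voices busy, STEAL voice 0 (pitch 83, oldest) -> assign | voices=[77 62]
Op 9: note_on(75): all voices busy, STEAL voice 1 (pitch 62, oldest) -> assign | voices=[77 75]
Op 10: note_on(70): all voices busy, STEAL voice 0 (pitch 77, oldest) -> assign | voices=[70 75]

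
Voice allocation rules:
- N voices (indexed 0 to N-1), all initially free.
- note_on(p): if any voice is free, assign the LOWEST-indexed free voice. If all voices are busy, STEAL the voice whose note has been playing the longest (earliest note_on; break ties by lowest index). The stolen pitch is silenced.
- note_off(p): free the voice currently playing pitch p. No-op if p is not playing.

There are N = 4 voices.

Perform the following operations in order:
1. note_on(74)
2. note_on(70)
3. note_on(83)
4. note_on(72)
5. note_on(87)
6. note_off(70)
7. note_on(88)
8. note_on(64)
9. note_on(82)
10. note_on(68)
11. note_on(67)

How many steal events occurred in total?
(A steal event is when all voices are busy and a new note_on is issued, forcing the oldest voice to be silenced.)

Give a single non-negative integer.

Answer: 5

Derivation:
Op 1: note_on(74): voice 0 is free -> assigned | voices=[74 - - -]
Op 2: note_on(70): voice 1 is free -> assigned | voices=[74 70 - -]
Op 3: note_on(83): voice 2 is free -> assigned | voices=[74 70 83 -]
Op 4: note_on(72): voice 3 is free -> assigned | voices=[74 70 83 72]
Op 5: note_on(87): all voices busy, STEAL voice 0 (pitch 74, oldest) -> assign | voices=[87 70 83 72]
Op 6: note_off(70): free voice 1 | voices=[87 - 83 72]
Op 7: note_on(88): voice 1 is free -> assigned | voices=[87 88 83 72]
Op 8: note_on(64): all voices busy, STEAL voice 2 (pitch 83, oldest) -> assign | voices=[87 88 64 72]
Op 9: note_on(82): all voices busy, STEAL voice 3 (pitch 72, oldest) -> assign | voices=[87 88 64 82]
Op 10: note_on(68): all voices busy, STEAL voice 0 (pitch 87, oldest) -> assign | voices=[68 88 64 82]
Op 11: note_on(67): all voices busy, STEAL voice 1 (pitch 88, oldest) -> assign | voices=[68 67 64 82]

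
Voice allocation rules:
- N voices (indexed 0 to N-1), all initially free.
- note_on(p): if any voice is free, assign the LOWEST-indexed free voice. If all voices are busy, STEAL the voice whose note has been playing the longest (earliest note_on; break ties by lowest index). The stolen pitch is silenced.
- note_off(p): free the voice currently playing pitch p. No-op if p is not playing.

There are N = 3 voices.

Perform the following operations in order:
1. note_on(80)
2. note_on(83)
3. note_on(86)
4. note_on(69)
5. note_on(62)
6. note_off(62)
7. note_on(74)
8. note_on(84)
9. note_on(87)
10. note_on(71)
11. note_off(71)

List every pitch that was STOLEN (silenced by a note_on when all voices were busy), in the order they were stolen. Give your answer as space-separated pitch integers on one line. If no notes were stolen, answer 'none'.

Answer: 80 83 86 69 74

Derivation:
Op 1: note_on(80): voice 0 is free -> assigned | voices=[80 - -]
Op 2: note_on(83): voice 1 is free -> assigned | voices=[80 83 -]
Op 3: note_on(86): voice 2 is free -> assigned | voices=[80 83 86]
Op 4: note_on(69): all voices busy, STEAL voice 0 (pitch 80, oldest) -> assign | voices=[69 83 86]
Op 5: note_on(62): all voices busy, STEAL voice 1 (pitch 83, oldest) -> assign | voices=[69 62 86]
Op 6: note_off(62): free voice 1 | voices=[69 - 86]
Op 7: note_on(74): voice 1 is free -> assigned | voices=[69 74 86]
Op 8: note_on(84): all voices busy, STEAL voice 2 (pitch 86, oldest) -> assign | voices=[69 74 84]
Op 9: note_on(87): all voices busy, STEAL voice 0 (pitch 69, oldest) -> assign | voices=[87 74 84]
Op 10: note_on(71): all voices busy, STEAL voice 1 (pitch 74, oldest) -> assign | voices=[87 71 84]
Op 11: note_off(71): free voice 1 | voices=[87 - 84]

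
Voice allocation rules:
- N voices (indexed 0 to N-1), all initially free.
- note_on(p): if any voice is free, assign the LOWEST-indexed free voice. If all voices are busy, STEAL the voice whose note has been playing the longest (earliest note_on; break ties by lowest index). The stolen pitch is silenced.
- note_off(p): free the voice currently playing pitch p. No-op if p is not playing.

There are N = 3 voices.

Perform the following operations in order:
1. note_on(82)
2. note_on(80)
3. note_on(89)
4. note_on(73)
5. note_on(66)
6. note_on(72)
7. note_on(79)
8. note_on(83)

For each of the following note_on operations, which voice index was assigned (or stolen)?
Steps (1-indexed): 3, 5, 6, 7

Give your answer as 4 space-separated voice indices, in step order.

Answer: 2 1 2 0

Derivation:
Op 1: note_on(82): voice 0 is free -> assigned | voices=[82 - -]
Op 2: note_on(80): voice 1 is free -> assigned | voices=[82 80 -]
Op 3: note_on(89): voice 2 is free -> assigned | voices=[82 80 89]
Op 4: note_on(73): all voices busy, STEAL voice 0 (pitch 82, oldest) -> assign | voices=[73 80 89]
Op 5: note_on(66): all voices busy, STEAL voice 1 (pitch 80, oldest) -> assign | voices=[73 66 89]
Op 6: note_on(72): all voices busy, STEAL voice 2 (pitch 89, oldest) -> assign | voices=[73 66 72]
Op 7: note_on(79): all voices busy, STEAL voice 0 (pitch 73, oldest) -> assign | voices=[79 66 72]
Op 8: note_on(83): all voices busy, STEAL voice 1 (pitch 66, oldest) -> assign | voices=[79 83 72]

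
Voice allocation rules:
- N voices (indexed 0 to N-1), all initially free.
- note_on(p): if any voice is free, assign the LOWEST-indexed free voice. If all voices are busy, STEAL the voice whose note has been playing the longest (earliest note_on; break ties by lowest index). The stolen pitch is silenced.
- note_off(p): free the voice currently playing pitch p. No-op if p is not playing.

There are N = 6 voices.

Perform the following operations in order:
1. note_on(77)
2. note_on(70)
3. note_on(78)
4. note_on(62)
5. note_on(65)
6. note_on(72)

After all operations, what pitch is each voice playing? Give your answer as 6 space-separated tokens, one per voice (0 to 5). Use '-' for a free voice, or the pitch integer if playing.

Answer: 77 70 78 62 65 72

Derivation:
Op 1: note_on(77): voice 0 is free -> assigned | voices=[77 - - - - -]
Op 2: note_on(70): voice 1 is free -> assigned | voices=[77 70 - - - -]
Op 3: note_on(78): voice 2 is free -> assigned | voices=[77 70 78 - - -]
Op 4: note_on(62): voice 3 is free -> assigned | voices=[77 70 78 62 - -]
Op 5: note_on(65): voice 4 is free -> assigned | voices=[77 70 78 62 65 -]
Op 6: note_on(72): voice 5 is free -> assigned | voices=[77 70 78 62 65 72]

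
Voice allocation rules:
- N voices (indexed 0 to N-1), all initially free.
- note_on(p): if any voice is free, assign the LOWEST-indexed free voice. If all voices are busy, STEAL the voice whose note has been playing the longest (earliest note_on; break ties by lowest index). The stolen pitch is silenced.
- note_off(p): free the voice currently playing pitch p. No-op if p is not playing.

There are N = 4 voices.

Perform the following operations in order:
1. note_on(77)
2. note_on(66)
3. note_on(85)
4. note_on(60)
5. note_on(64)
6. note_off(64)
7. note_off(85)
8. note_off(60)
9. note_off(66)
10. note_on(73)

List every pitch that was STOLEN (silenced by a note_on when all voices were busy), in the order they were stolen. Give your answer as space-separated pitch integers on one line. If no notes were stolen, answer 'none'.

Answer: 77

Derivation:
Op 1: note_on(77): voice 0 is free -> assigned | voices=[77 - - -]
Op 2: note_on(66): voice 1 is free -> assigned | voices=[77 66 - -]
Op 3: note_on(85): voice 2 is free -> assigned | voices=[77 66 85 -]
Op 4: note_on(60): voice 3 is free -> assigned | voices=[77 66 85 60]
Op 5: note_on(64): all voices busy, STEAL voice 0 (pitch 77, oldest) -> assign | voices=[64 66 85 60]
Op 6: note_off(64): free voice 0 | voices=[- 66 85 60]
Op 7: note_off(85): free voice 2 | voices=[- 66 - 60]
Op 8: note_off(60): free voice 3 | voices=[- 66 - -]
Op 9: note_off(66): free voice 1 | voices=[- - - -]
Op 10: note_on(73): voice 0 is free -> assigned | voices=[73 - - -]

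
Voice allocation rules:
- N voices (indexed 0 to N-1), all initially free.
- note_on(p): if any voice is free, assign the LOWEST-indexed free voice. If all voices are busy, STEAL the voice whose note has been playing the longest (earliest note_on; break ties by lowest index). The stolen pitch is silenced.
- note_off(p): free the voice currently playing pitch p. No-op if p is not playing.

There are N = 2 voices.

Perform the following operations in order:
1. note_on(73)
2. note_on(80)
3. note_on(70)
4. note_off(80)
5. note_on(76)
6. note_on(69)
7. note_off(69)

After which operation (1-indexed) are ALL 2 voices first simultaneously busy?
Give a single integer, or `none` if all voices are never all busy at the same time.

Op 1: note_on(73): voice 0 is free -> assigned | voices=[73 -]
Op 2: note_on(80): voice 1 is free -> assigned | voices=[73 80]
Op 3: note_on(70): all voices busy, STEAL voice 0 (pitch 73, oldest) -> assign | voices=[70 80]
Op 4: note_off(80): free voice 1 | voices=[70 -]
Op 5: note_on(76): voice 1 is free -> assigned | voices=[70 76]
Op 6: note_on(69): all voices busy, STEAL voice 0 (pitch 70, oldest) -> assign | voices=[69 76]
Op 7: note_off(69): free voice 0 | voices=[- 76]

Answer: 2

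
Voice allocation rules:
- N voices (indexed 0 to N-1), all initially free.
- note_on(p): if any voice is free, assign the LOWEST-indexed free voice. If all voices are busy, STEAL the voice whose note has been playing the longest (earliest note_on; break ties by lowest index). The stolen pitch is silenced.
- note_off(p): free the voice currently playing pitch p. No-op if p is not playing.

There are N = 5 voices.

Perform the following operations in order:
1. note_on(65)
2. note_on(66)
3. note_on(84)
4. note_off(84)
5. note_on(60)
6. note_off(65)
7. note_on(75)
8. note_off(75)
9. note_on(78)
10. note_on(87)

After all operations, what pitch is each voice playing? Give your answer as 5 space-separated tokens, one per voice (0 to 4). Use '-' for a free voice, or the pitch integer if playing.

Answer: 78 66 60 87 -

Derivation:
Op 1: note_on(65): voice 0 is free -> assigned | voices=[65 - - - -]
Op 2: note_on(66): voice 1 is free -> assigned | voices=[65 66 - - -]
Op 3: note_on(84): voice 2 is free -> assigned | voices=[65 66 84 - -]
Op 4: note_off(84): free voice 2 | voices=[65 66 - - -]
Op 5: note_on(60): voice 2 is free -> assigned | voices=[65 66 60 - -]
Op 6: note_off(65): free voice 0 | voices=[- 66 60 - -]
Op 7: note_on(75): voice 0 is free -> assigned | voices=[75 66 60 - -]
Op 8: note_off(75): free voice 0 | voices=[- 66 60 - -]
Op 9: note_on(78): voice 0 is free -> assigned | voices=[78 66 60 - -]
Op 10: note_on(87): voice 3 is free -> assigned | voices=[78 66 60 87 -]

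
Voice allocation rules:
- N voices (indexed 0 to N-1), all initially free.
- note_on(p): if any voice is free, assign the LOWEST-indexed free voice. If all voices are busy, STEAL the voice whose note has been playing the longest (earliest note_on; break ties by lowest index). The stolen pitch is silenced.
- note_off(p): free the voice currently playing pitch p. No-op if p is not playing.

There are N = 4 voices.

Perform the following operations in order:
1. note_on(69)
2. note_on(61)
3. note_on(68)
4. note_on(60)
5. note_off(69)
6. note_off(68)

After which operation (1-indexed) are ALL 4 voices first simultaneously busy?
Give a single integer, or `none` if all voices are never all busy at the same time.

Op 1: note_on(69): voice 0 is free -> assigned | voices=[69 - - -]
Op 2: note_on(61): voice 1 is free -> assigned | voices=[69 61 - -]
Op 3: note_on(68): voice 2 is free -> assigned | voices=[69 61 68 -]
Op 4: note_on(60): voice 3 is free -> assigned | voices=[69 61 68 60]
Op 5: note_off(69): free voice 0 | voices=[- 61 68 60]
Op 6: note_off(68): free voice 2 | voices=[- 61 - 60]

Answer: 4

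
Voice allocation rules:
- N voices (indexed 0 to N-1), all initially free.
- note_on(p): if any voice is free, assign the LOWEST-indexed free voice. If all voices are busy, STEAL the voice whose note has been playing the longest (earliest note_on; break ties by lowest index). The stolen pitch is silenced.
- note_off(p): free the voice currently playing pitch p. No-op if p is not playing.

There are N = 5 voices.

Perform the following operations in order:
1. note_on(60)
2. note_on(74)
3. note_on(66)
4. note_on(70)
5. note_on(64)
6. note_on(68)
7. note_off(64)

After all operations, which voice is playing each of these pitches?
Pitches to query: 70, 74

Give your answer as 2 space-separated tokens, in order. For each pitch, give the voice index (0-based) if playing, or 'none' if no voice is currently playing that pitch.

Answer: 3 1

Derivation:
Op 1: note_on(60): voice 0 is free -> assigned | voices=[60 - - - -]
Op 2: note_on(74): voice 1 is free -> assigned | voices=[60 74 - - -]
Op 3: note_on(66): voice 2 is free -> assigned | voices=[60 74 66 - -]
Op 4: note_on(70): voice 3 is free -> assigned | voices=[60 74 66 70 -]
Op 5: note_on(64): voice 4 is free -> assigned | voices=[60 74 66 70 64]
Op 6: note_on(68): all voices busy, STEAL voice 0 (pitch 60, oldest) -> assign | voices=[68 74 66 70 64]
Op 7: note_off(64): free voice 4 | voices=[68 74 66 70 -]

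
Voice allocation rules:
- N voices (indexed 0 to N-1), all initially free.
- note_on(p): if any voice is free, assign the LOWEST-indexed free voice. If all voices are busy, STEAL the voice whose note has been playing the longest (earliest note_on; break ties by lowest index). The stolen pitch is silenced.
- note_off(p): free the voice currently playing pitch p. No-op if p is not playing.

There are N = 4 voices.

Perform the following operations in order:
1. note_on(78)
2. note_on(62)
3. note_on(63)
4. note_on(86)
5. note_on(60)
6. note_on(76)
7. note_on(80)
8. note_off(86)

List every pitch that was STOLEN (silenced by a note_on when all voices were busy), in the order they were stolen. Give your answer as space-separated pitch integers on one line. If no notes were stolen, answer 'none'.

Answer: 78 62 63

Derivation:
Op 1: note_on(78): voice 0 is free -> assigned | voices=[78 - - -]
Op 2: note_on(62): voice 1 is free -> assigned | voices=[78 62 - -]
Op 3: note_on(63): voice 2 is free -> assigned | voices=[78 62 63 -]
Op 4: note_on(86): voice 3 is free -> assigned | voices=[78 62 63 86]
Op 5: note_on(60): all voices busy, STEAL voice 0 (pitch 78, oldest) -> assign | voices=[60 62 63 86]
Op 6: note_on(76): all voices busy, STEAL voice 1 (pitch 62, oldest) -> assign | voices=[60 76 63 86]
Op 7: note_on(80): all voices busy, STEAL voice 2 (pitch 63, oldest) -> assign | voices=[60 76 80 86]
Op 8: note_off(86): free voice 3 | voices=[60 76 80 -]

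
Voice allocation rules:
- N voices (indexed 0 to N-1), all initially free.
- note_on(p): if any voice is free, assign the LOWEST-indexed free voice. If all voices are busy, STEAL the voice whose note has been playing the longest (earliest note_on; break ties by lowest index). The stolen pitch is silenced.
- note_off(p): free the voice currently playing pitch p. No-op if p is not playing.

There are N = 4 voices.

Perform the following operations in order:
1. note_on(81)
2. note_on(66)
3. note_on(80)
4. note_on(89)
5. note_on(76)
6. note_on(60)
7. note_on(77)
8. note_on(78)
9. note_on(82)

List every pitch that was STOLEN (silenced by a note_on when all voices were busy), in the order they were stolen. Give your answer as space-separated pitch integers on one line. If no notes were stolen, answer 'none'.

Op 1: note_on(81): voice 0 is free -> assigned | voices=[81 - - -]
Op 2: note_on(66): voice 1 is free -> assigned | voices=[81 66 - -]
Op 3: note_on(80): voice 2 is free -> assigned | voices=[81 66 80 -]
Op 4: note_on(89): voice 3 is free -> assigned | voices=[81 66 80 89]
Op 5: note_on(76): all voices busy, STEAL voice 0 (pitch 81, oldest) -> assign | voices=[76 66 80 89]
Op 6: note_on(60): all voices busy, STEAL voice 1 (pitch 66, oldest) -> assign | voices=[76 60 80 89]
Op 7: note_on(77): all voices busy, STEAL voice 2 (pitch 80, oldest) -> assign | voices=[76 60 77 89]
Op 8: note_on(78): all voices busy, STEAL voice 3 (pitch 89, oldest) -> assign | voices=[76 60 77 78]
Op 9: note_on(82): all voices busy, STEAL voice 0 (pitch 76, oldest) -> assign | voices=[82 60 77 78]

Answer: 81 66 80 89 76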